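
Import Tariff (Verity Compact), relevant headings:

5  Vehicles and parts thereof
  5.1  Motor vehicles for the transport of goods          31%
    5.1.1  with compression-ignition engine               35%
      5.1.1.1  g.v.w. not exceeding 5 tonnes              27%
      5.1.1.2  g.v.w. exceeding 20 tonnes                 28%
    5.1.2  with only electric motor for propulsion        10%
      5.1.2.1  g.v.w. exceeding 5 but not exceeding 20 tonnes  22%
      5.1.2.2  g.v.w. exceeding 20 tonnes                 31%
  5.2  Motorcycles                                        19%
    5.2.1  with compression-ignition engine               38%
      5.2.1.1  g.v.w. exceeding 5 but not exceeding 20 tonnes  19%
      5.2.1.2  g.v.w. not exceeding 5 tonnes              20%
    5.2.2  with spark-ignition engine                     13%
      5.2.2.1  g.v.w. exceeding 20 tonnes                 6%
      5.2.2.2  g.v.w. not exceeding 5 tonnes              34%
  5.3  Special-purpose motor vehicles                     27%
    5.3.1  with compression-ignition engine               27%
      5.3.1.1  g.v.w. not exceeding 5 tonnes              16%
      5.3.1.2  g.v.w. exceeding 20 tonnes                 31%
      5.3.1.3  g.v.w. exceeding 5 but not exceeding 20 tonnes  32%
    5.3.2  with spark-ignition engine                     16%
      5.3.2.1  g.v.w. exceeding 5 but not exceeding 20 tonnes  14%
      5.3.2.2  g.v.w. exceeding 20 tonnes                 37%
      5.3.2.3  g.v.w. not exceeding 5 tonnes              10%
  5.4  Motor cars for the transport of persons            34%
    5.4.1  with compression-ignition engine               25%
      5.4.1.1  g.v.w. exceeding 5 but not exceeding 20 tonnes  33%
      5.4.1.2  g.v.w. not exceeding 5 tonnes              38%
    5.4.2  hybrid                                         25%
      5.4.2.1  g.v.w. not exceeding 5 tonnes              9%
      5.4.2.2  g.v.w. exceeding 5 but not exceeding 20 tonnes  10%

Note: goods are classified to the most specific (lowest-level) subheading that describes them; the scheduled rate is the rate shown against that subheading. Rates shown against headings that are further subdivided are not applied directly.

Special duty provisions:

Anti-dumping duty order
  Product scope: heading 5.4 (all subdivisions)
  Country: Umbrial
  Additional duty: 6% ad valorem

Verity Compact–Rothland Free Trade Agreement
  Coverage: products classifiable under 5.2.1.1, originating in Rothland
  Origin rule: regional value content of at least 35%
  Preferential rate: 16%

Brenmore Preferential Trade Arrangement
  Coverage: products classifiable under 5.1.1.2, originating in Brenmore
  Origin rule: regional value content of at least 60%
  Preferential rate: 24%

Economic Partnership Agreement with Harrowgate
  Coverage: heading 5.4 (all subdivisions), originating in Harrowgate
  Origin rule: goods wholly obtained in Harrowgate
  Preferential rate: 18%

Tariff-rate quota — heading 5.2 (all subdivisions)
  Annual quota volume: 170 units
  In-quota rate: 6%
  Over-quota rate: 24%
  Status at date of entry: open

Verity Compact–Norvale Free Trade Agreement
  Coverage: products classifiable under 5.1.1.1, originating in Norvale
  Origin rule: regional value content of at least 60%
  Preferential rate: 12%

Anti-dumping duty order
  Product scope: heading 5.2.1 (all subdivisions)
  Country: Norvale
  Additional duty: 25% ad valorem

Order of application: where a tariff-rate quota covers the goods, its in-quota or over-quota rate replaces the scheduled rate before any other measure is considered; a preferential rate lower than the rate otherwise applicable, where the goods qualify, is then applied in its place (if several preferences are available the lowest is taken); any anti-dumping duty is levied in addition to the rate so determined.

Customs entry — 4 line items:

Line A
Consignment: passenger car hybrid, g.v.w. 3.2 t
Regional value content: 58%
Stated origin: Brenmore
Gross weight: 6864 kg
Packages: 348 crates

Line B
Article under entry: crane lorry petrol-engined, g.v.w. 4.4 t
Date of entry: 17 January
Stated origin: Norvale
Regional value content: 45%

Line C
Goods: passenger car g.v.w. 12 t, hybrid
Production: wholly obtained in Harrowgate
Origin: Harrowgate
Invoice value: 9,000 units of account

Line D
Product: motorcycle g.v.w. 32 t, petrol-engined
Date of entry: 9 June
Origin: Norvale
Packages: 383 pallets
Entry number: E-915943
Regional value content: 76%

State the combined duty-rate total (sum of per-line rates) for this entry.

Line A: passenger car → 5.4; hybrid → 5.4.2; g.v.w. 3.2 t → 5.4.2.1. Scheduled 9%. Brenmore agreement on 5.1.1.2: 5.4.2.1 not covered. → 9%.
Line B: crane lorry → 5.3; petrol-engined → 5.3.2; g.v.w. 4.4 t → 5.3.2.3. Scheduled 10%. Norvale agreement on 5.1.1.1: 5.3.2.3 not covered. → 10%.
Line C: passenger car → 5.4; hybrid → 5.4.2; g.v.w. 12 t → 5.4.2.2. Scheduled 10%. Harrowgate agreement on 5.4: wholly obtained → 18% available; preference 18% not lower than 10% → no reduction. → 10%.
Line D: motorcycle → 5.2; petrol-engined → 5.2.2; g.v.w. 32 t → 5.2.2.1. Scheduled 6%. quota on 5.2 open → in-quota 6%; Norvale agreement on 5.1.1.1: 5.2.2.1 not covered. → 6%.
Sum: 9% + 10% + 10% + 6% = 35%.

35%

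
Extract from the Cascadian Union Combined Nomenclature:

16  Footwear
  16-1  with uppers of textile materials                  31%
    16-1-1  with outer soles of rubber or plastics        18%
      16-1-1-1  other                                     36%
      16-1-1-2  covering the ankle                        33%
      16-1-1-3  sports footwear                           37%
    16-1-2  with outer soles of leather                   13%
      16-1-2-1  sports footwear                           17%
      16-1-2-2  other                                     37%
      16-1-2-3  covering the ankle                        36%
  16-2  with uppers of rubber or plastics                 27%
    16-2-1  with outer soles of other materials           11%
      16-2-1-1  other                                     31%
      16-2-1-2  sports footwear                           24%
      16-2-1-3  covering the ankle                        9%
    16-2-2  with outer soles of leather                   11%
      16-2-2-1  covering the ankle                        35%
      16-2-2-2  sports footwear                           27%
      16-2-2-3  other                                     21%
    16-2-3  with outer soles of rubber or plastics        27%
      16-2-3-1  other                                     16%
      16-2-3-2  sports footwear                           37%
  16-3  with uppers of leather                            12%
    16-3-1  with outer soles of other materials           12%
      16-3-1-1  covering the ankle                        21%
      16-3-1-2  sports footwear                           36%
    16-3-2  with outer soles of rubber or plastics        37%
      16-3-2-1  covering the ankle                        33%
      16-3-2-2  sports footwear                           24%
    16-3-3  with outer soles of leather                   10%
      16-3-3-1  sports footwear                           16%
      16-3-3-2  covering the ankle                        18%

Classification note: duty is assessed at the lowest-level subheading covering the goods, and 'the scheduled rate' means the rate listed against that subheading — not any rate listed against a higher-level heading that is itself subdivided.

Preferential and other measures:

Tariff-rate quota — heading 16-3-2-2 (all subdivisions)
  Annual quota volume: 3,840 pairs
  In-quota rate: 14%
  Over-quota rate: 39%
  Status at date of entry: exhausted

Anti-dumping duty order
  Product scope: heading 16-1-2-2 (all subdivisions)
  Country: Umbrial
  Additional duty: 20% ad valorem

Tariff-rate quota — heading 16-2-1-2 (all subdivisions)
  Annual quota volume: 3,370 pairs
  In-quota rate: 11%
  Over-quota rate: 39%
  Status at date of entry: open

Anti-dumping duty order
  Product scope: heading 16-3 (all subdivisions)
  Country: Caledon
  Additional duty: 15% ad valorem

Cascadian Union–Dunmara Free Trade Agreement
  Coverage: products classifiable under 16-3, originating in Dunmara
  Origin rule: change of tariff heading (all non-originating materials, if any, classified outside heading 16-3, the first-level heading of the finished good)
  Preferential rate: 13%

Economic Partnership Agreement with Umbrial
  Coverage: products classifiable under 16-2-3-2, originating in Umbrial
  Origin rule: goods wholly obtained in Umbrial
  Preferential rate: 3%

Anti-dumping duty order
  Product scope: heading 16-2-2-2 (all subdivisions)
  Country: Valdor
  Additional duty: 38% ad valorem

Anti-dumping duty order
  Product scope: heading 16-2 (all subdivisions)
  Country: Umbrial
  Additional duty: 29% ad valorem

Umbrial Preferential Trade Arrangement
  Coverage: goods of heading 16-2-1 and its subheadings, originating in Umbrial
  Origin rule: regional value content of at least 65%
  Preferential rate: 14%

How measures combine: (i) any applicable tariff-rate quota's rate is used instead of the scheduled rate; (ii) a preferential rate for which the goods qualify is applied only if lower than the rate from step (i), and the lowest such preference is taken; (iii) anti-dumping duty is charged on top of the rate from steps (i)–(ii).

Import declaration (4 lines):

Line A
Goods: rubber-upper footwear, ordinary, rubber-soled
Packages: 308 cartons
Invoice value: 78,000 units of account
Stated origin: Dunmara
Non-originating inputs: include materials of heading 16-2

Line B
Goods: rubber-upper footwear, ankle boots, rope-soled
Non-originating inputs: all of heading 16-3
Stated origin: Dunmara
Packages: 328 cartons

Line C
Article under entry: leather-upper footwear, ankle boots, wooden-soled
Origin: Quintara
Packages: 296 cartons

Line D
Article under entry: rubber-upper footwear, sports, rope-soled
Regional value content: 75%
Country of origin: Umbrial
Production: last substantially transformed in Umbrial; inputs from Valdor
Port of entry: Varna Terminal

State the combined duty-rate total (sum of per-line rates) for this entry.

86%

Line A: rubber-upper → 16-2; rubber-soled → 16-2-3; ordinary → 16-2-3-1. Scheduled 16%. Dunmara agreement on 16-3: 16-2-3-1 not covered. → 16%.
Line B: rubber-upper → 16-2; rope-soled → 16-2-1; ankle boots → 16-2-1-3. Scheduled 9%. Dunmara agreement on 16-3: 16-2-1-3 not covered. → 9%.
Line C: leather-upper → 16-3; wooden-soled → 16-3-1; ankle boots → 16-3-1-1. Scheduled 21%. No special measure applies. → 21%.
Line D: rubber-upper → 16-2; rope-soled → 16-2-1; sports → 16-2-1-2. Scheduled 24%. quota on 16-2-1-2 open → in-quota 11%; Umbrial agreement on 16-2-3-2: 16-2-1-2 not covered; Umbrial agreement on 16-2-1: RVC ≥ 65% → 14% available; preference 14% not lower than 11% → no reduction; anti-dumping (Umbrial, 16-2): +29%; total 11% + 29% = 40%. → 40%.
Sum: 16% + 9% + 21% + 40% = 86%.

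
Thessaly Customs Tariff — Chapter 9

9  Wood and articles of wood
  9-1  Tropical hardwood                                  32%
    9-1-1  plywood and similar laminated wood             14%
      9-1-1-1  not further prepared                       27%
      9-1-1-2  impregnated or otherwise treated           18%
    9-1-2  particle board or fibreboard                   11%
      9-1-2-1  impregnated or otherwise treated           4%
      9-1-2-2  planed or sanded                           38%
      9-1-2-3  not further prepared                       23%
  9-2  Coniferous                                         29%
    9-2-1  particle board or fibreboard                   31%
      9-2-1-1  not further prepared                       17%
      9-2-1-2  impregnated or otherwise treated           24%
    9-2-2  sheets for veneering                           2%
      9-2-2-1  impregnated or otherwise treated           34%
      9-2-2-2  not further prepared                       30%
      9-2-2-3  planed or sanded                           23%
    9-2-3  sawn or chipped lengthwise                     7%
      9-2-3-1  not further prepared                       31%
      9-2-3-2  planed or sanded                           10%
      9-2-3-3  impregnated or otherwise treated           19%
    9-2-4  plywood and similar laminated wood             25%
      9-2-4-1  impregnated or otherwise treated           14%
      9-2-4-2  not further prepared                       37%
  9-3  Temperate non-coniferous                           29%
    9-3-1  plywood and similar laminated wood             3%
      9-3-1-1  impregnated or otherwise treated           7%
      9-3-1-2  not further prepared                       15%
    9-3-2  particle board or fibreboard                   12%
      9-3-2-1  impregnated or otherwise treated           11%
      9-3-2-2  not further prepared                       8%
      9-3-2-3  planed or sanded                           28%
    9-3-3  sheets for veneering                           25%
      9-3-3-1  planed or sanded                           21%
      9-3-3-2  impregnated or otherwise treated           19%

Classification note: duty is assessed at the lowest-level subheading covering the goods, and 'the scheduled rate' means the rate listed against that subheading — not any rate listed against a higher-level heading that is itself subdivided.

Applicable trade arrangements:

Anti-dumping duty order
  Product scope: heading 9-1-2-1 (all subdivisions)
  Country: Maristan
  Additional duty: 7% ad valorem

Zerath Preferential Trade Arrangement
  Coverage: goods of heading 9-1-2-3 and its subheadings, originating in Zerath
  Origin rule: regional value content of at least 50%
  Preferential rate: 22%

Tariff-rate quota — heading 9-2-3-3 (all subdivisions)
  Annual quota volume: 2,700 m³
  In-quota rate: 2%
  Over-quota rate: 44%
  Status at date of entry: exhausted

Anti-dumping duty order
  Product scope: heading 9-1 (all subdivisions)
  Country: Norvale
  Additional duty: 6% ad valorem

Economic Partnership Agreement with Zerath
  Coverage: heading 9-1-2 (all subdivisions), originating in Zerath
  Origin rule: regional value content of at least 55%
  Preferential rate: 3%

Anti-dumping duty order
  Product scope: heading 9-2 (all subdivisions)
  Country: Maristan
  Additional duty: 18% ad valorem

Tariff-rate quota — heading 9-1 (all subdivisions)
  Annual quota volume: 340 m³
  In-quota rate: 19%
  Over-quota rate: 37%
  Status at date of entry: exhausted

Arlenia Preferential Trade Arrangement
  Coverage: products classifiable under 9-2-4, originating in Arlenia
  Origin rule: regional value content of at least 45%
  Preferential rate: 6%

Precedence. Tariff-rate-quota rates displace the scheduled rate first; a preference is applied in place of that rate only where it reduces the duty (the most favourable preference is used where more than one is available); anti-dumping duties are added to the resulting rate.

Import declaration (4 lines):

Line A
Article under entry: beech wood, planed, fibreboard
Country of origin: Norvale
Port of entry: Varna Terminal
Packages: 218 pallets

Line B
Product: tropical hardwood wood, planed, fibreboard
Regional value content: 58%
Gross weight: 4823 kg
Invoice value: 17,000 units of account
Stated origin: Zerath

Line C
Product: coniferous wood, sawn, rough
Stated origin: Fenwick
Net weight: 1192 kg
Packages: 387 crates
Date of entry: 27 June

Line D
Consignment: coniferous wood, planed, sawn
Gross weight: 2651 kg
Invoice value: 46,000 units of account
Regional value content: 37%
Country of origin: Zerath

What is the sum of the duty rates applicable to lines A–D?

Line A: beech → 9-3; fibreboard → 9-3-2; planed → 9-3-2-3. Scheduled 28%. No special measure applies. → 28%.
Line B: tropical hardwood → 9-1; fibreboard → 9-1-2; planed → 9-1-2-2. Scheduled 38%. quota on 9-1 exhausted → over-quota 37%; Zerath agreement on 9-1-2-3: 9-1-2-2 not covered; Zerath agreement on 9-1-2: RVC ≥ 55% → 3% available; preferential 3%. → 3%.
Line C: coniferous → 9-2; sawn → 9-2-3; rough → 9-2-3-1. Scheduled 31%. No special measure applies. → 31%.
Line D: coniferous → 9-2; sawn → 9-2-3; planed → 9-2-3-2. Scheduled 10%. Zerath agreement on 9-1-2-3: 9-2-3-2 not covered; Zerath agreement on 9-1-2: 9-2-3-2 not covered. → 10%.
Sum: 28% + 3% + 31% + 10% = 72%.

72%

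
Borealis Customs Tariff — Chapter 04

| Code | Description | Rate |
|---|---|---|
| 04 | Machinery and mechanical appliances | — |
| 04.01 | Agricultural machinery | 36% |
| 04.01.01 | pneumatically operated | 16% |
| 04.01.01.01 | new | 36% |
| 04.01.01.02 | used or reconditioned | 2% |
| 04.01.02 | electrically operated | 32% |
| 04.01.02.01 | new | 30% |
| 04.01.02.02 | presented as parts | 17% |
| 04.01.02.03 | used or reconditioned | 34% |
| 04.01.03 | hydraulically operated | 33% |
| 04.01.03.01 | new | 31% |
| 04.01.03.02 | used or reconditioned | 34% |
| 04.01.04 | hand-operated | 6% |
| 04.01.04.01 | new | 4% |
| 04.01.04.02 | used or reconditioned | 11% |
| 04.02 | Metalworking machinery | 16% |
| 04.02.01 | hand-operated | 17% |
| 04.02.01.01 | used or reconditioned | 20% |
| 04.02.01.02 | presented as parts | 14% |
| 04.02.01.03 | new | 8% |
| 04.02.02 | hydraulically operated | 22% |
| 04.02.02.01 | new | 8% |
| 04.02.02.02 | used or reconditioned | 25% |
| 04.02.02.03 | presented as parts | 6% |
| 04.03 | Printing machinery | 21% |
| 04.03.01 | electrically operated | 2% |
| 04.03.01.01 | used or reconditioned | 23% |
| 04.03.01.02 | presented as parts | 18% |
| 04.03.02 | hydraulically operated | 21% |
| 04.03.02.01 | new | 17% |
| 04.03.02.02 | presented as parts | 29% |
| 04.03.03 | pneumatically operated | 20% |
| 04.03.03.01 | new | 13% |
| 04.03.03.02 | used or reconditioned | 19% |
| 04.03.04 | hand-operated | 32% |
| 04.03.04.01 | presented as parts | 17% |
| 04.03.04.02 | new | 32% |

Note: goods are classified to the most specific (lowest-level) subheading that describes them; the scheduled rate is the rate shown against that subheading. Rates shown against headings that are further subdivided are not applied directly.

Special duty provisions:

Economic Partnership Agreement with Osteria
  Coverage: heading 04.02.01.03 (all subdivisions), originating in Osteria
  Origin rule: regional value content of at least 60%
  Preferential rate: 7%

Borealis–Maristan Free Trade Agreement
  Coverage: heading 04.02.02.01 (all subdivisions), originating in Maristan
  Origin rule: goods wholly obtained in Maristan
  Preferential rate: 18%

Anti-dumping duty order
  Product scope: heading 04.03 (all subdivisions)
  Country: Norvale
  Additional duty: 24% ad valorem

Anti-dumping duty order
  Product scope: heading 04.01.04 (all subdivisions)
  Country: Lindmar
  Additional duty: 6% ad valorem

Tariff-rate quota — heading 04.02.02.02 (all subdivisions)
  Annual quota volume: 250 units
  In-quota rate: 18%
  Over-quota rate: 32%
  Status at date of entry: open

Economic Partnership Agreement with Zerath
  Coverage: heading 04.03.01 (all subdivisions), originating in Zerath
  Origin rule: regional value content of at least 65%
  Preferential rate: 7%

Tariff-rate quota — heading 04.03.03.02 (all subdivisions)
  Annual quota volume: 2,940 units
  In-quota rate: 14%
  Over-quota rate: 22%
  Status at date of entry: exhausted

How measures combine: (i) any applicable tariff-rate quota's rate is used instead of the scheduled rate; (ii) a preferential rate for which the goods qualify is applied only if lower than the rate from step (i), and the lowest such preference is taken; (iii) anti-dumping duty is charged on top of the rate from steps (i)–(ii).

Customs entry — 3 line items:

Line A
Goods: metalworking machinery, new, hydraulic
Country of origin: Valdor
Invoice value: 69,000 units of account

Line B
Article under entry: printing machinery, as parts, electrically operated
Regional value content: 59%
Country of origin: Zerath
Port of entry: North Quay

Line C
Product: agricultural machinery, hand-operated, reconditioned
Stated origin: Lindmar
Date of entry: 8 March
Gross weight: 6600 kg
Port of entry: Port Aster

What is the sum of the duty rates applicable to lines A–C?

43%

Line A: metalworking → 04.02; hydraulic → 04.02.02; new → 04.02.02.01. Scheduled 8%. No special measure applies. → 8%.
Line B: printing → 04.03; electrically operated → 04.03.01; as parts → 04.03.01.02. Scheduled 18%. Zerath agreement on 04.03.01: RVC < 65%. → 18%.
Line C: agricultural → 04.01; hand-operated → 04.01.04; reconditioned → 04.01.04.02. Scheduled 11%. anti-dumping (Lindmar, 04.01.04): +6%; total 11% + 6% = 17%. → 17%.
Sum: 8% + 18% + 17% = 43%.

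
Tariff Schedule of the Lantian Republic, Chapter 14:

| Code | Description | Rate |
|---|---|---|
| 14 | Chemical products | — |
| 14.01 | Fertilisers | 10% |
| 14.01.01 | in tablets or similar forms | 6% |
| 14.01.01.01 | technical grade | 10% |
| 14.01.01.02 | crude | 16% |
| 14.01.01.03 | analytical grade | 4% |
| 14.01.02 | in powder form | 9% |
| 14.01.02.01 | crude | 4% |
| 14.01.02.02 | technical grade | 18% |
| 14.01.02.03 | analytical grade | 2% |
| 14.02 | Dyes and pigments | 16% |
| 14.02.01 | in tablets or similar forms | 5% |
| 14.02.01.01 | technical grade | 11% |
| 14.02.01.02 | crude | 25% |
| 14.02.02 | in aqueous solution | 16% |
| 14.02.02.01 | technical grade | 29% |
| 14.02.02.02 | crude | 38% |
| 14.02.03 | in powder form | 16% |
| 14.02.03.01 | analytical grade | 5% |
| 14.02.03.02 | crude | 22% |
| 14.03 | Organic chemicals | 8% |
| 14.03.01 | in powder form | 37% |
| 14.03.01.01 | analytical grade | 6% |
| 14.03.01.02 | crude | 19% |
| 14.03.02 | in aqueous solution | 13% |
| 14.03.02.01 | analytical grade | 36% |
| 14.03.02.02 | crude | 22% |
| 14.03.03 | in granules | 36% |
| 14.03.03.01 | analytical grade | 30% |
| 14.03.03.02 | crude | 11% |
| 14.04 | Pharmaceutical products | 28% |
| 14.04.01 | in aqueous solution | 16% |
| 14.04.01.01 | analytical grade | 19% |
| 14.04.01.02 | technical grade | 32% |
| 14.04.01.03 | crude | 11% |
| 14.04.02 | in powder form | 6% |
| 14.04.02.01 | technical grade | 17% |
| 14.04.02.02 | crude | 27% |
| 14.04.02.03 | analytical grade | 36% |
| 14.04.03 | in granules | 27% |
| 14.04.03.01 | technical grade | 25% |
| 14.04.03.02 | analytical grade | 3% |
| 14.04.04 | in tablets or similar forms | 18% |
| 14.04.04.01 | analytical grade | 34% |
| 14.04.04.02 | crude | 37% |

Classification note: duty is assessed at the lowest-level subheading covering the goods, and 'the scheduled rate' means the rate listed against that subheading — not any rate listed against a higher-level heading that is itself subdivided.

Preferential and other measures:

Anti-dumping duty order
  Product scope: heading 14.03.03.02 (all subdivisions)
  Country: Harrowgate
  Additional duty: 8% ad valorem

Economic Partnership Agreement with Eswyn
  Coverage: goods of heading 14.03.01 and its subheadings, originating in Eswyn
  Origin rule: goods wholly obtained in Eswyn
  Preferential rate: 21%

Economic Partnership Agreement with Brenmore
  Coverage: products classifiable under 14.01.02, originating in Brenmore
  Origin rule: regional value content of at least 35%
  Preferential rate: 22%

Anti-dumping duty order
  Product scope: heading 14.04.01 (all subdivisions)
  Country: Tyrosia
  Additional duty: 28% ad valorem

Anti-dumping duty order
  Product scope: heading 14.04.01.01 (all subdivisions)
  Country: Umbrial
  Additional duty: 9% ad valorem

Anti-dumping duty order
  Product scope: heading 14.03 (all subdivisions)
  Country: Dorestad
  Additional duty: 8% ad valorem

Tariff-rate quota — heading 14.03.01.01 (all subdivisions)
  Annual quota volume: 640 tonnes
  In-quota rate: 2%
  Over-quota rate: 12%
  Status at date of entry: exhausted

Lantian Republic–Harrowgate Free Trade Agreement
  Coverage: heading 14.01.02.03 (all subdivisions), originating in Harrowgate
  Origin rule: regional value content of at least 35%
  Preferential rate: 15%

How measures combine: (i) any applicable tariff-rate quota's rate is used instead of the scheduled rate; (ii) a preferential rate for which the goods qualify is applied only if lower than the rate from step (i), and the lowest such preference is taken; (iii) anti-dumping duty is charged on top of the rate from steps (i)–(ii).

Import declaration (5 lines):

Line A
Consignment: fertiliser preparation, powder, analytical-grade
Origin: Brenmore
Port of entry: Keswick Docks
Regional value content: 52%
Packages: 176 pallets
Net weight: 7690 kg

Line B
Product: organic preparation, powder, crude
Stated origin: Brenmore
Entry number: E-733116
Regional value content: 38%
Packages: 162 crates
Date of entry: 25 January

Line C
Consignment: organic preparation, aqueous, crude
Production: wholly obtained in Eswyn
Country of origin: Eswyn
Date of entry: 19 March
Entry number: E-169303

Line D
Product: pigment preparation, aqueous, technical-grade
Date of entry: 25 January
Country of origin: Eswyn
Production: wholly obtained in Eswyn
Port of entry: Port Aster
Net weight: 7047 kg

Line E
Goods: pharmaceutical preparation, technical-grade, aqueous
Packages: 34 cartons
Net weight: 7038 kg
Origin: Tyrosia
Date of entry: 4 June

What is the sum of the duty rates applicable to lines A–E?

Line A: fertiliser → 14.01; powder → 14.01.02; analytical-grade → 14.01.02.03. Scheduled 2%. Brenmore agreement on 14.01.02: RVC ≥ 35% → 22% available; preference 22% not lower than 2% → no reduction. → 2%.
Line B: organic → 14.03; powder → 14.03.01; crude → 14.03.01.02. Scheduled 19%. Brenmore agreement on 14.01.02: 14.03.01.02 not covered. → 19%.
Line C: organic → 14.03; aqueous → 14.03.02; crude → 14.03.02.02. Scheduled 22%. Eswyn agreement on 14.03.01: 14.03.02.02 not covered. → 22%.
Line D: pigment → 14.02; aqueous → 14.02.02; technical-grade → 14.02.02.01. Scheduled 29%. Eswyn agreement on 14.03.01: 14.02.02.01 not covered. → 29%.
Line E: pharmaceutical → 14.04; aqueous → 14.04.01; technical-grade → 14.04.01.02. Scheduled 32%. anti-dumping (Tyrosia, 14.04.01): +28%; total 32% + 28% = 60%. → 60%.
Sum: 2% + 19% + 22% + 29% + 60% = 132%.

132%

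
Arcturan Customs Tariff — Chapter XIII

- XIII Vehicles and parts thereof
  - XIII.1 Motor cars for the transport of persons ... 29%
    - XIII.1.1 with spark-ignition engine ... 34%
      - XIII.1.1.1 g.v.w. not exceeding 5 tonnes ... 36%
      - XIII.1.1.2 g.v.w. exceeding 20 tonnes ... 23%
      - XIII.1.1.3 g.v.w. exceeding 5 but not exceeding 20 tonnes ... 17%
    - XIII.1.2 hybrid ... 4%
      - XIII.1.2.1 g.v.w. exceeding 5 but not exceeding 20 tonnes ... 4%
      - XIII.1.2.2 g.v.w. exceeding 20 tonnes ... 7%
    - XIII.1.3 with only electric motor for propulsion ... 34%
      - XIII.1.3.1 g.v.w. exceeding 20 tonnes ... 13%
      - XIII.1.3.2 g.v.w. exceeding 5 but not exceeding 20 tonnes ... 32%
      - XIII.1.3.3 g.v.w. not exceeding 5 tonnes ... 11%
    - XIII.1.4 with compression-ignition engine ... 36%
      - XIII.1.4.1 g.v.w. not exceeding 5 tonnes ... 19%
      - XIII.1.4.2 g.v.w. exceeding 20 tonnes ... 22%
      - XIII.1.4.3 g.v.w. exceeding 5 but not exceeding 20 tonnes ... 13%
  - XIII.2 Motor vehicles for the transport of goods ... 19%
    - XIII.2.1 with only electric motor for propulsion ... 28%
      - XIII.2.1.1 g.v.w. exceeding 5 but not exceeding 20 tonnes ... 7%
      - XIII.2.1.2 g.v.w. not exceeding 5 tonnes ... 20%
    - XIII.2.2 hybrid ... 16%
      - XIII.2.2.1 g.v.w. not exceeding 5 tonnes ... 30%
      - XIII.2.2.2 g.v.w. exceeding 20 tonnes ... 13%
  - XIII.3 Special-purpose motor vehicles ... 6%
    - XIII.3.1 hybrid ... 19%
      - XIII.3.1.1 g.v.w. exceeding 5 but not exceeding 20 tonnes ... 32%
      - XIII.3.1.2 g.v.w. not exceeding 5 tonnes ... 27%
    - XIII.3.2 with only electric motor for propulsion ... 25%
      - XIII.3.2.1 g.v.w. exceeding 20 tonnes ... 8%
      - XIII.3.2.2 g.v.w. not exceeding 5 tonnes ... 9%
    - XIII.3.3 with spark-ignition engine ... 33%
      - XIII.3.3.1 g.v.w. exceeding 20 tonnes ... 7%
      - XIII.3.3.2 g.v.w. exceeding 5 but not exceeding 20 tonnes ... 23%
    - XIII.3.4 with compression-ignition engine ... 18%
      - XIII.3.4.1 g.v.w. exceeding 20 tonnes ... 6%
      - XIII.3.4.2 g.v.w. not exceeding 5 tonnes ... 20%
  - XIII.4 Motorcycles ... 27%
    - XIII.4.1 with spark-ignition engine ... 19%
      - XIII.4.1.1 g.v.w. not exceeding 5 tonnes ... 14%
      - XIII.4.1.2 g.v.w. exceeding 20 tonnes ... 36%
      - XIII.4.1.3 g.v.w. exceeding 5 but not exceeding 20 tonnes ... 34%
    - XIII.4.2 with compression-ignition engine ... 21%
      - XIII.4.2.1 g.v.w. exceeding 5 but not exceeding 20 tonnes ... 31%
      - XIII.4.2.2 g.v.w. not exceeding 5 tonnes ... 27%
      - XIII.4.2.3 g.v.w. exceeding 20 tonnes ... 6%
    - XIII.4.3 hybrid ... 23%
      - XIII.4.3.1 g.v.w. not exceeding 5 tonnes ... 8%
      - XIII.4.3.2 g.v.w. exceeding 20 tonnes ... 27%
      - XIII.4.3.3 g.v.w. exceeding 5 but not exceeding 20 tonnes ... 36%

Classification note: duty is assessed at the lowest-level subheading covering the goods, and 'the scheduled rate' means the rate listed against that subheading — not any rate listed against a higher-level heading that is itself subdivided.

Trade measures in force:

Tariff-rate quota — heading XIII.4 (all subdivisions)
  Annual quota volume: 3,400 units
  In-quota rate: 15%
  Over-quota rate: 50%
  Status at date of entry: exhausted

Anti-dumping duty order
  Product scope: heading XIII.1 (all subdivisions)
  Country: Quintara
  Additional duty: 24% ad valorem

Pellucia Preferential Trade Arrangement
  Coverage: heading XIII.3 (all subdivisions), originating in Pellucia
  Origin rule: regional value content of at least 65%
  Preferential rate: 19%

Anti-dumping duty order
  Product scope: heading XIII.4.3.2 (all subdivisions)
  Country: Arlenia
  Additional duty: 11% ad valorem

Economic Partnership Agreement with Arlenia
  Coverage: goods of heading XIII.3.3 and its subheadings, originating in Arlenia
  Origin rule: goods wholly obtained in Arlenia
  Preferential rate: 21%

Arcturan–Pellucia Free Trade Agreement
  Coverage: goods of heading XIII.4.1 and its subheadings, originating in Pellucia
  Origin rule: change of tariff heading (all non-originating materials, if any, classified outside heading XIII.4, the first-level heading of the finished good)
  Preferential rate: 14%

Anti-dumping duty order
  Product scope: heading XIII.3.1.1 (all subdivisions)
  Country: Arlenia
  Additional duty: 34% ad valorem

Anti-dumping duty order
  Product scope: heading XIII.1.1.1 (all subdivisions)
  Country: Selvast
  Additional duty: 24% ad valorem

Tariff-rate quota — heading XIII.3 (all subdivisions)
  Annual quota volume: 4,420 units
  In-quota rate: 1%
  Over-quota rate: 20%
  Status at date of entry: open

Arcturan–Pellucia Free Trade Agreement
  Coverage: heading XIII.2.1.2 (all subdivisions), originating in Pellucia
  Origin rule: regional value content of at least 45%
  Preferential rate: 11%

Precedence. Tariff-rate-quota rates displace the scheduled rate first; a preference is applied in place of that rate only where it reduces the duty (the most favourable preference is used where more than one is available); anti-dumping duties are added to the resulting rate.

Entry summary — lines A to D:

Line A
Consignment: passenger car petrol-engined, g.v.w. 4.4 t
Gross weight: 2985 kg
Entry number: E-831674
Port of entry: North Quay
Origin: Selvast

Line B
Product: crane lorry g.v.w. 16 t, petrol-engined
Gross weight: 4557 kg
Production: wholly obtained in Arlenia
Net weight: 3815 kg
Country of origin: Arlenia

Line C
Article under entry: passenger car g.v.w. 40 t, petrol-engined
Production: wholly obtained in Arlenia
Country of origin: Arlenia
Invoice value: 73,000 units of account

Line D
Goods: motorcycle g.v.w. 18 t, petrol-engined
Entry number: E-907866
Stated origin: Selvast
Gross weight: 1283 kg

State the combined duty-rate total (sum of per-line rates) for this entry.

Line A: passenger car → XIII.1; petrol-engined → XIII.1.1; g.v.w. 4.4 t → XIII.1.1.1. Scheduled 36%. anti-dumping (Selvast, XIII.1.1.1): +24%; total 36% + 24% = 60%. → 60%.
Line B: crane lorry → XIII.3; petrol-engined → XIII.3.3; g.v.w. 16 t → XIII.3.3.2. Scheduled 23%. quota on XIII.3 open → in-quota 1%; Arlenia agreement on XIII.3.3: wholly obtained → 21% available; preference 21% not lower than 1% → no reduction. → 1%.
Line C: passenger car → XIII.1; petrol-engined → XIII.1.1; g.v.w. 40 t → XIII.1.1.2. Scheduled 23%. Arlenia agreement on XIII.3.3: XIII.1.1.2 not covered. → 23%.
Line D: motorcycle → XIII.4; petrol-engined → XIII.4.1; g.v.w. 18 t → XIII.4.1.3. Scheduled 34%. quota on XIII.4 exhausted → over-quota 50%. → 50%.
Sum: 60% + 1% + 23% + 50% = 134%.

134%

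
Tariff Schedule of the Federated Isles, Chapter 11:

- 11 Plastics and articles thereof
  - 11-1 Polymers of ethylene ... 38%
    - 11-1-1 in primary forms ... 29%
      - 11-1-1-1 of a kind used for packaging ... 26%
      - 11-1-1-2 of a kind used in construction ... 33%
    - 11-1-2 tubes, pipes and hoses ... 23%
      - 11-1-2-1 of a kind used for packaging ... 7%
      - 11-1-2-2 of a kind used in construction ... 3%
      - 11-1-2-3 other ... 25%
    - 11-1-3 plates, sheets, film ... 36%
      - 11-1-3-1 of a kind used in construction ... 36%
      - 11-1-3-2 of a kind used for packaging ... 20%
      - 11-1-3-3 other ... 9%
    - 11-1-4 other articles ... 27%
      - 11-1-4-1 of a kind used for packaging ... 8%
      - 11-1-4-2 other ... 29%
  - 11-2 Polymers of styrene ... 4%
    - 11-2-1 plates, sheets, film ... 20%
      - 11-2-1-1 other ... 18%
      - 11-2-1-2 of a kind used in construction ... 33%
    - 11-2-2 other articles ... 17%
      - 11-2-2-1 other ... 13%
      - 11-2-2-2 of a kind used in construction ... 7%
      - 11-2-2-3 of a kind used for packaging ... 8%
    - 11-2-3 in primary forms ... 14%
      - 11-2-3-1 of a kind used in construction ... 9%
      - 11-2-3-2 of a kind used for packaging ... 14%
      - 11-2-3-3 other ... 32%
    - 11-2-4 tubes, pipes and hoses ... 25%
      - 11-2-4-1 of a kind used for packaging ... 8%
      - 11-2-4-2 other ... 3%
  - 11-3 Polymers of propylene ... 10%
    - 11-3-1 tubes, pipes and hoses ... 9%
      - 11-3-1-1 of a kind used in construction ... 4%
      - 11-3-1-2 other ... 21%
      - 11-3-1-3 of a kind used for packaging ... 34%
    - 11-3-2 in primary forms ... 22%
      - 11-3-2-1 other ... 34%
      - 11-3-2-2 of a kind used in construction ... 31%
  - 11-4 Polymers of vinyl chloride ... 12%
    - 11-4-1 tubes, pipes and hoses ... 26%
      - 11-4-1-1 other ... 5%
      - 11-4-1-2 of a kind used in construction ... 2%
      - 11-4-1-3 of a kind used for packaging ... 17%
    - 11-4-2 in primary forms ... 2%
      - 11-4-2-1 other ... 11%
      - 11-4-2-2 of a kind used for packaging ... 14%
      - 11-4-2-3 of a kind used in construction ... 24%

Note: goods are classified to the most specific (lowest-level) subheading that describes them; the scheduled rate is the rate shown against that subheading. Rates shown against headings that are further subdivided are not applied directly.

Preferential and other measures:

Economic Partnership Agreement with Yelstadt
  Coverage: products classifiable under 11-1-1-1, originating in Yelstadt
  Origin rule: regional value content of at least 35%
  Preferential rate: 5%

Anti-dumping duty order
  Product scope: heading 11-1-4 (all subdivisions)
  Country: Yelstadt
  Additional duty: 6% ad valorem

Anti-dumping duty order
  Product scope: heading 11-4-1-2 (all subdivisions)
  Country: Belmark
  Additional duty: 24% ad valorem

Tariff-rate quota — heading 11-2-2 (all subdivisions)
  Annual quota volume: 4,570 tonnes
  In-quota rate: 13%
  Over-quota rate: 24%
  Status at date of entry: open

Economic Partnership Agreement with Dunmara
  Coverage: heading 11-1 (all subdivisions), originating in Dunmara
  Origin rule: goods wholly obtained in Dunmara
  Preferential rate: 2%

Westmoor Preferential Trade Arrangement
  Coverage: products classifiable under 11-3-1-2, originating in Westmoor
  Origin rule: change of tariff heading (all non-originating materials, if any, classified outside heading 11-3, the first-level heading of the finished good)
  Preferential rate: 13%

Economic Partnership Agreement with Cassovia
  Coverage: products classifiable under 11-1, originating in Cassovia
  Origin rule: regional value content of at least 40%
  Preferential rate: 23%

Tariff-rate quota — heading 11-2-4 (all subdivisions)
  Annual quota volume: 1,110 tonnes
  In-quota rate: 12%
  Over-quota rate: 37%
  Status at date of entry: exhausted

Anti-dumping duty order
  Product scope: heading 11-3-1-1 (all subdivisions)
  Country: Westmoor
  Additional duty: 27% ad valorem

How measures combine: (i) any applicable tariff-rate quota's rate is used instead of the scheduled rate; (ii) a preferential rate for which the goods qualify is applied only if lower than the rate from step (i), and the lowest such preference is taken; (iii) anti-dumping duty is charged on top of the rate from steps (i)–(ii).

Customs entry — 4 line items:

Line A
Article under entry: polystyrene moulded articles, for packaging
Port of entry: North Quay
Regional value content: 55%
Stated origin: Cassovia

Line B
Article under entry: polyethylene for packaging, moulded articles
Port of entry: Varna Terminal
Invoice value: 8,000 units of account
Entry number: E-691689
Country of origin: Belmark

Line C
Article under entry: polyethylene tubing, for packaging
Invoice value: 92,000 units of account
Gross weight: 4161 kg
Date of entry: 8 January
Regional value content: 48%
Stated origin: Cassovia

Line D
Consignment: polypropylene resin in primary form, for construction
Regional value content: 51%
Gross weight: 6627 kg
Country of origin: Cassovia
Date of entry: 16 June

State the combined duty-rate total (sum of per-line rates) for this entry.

Line A: polystyrene → 11-2; moulded articles → 11-2-2; for packaging → 11-2-2-3. Scheduled 8%. quota on 11-2-2 open → in-quota 13%; Cassovia agreement on 11-1: 11-2-2-3 not covered. → 13%.
Line B: polyethylene → 11-1; moulded articles → 11-1-4; for packaging → 11-1-4-1. Scheduled 8%. No special measure applies. → 8%.
Line C: polyethylene → 11-1; tubing → 11-1-2; for packaging → 11-1-2-1. Scheduled 7%. Cassovia agreement on 11-1: RVC ≥ 40% → 23% available; preference 23% not lower than 7% → no reduction. → 7%.
Line D: polypropylene → 11-3; resin in primary form → 11-3-2; for construction → 11-3-2-2. Scheduled 31%. Cassovia agreement on 11-1: 11-3-2-2 not covered. → 31%.
Sum: 13% + 8% + 7% + 31% = 59%.

59%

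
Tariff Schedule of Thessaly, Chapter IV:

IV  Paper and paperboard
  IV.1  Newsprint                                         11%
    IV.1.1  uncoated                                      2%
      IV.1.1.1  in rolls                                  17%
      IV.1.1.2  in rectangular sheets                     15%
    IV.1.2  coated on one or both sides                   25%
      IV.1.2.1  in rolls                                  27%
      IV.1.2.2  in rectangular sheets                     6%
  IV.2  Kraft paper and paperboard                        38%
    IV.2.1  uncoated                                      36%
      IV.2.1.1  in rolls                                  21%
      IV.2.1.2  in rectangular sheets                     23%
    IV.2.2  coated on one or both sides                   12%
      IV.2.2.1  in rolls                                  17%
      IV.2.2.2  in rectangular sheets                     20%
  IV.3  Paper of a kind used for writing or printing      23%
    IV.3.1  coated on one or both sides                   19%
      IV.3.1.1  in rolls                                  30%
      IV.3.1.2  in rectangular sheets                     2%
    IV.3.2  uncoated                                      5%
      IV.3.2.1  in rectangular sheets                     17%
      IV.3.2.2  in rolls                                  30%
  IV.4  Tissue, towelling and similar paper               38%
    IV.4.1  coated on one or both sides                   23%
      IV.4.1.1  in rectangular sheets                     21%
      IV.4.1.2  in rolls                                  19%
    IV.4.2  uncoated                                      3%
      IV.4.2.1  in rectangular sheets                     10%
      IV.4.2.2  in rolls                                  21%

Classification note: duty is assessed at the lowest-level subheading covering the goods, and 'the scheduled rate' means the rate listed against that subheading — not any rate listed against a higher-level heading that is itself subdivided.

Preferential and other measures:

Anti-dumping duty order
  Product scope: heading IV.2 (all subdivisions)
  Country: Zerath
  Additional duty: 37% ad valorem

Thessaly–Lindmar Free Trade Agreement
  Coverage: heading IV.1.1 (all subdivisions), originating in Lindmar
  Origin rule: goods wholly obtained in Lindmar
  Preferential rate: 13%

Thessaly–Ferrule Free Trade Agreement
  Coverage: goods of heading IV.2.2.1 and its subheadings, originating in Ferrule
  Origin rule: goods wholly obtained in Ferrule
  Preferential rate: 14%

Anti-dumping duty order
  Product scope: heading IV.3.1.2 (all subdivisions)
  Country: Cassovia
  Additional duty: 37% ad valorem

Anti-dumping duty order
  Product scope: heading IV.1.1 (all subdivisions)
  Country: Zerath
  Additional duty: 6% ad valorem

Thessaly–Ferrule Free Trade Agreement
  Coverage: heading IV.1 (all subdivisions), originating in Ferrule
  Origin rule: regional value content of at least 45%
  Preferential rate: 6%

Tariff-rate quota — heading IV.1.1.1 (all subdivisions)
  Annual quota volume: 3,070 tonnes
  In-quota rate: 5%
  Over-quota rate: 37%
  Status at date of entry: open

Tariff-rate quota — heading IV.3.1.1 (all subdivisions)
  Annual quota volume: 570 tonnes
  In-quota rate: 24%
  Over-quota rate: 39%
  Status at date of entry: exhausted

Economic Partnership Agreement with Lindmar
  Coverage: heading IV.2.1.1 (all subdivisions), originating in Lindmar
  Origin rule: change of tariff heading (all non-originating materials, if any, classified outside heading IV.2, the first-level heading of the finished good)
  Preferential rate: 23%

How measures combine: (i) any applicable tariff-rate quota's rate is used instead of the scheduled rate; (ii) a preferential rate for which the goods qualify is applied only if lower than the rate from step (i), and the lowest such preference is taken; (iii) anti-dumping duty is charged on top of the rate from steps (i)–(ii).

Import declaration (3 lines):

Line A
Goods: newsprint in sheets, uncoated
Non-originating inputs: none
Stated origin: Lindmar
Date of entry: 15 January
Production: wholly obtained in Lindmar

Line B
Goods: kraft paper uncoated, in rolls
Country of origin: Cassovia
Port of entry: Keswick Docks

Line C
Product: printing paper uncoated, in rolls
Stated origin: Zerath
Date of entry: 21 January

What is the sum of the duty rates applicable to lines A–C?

Line A: newsprint → IV.1; uncoated → IV.1.1; in sheets → IV.1.1.2. Scheduled 15%. Lindmar agreement on IV.1.1: wholly obtained → 13% available; Lindmar agreement on IV.2.1.1: IV.1.1.2 not covered; preferential 13%. → 13%.
Line B: kraft paper → IV.2; uncoated → IV.2.1; in rolls → IV.2.1.1. Scheduled 21%. No special measure applies. → 21%.
Line C: printing paper → IV.3; uncoated → IV.3.2; in rolls → IV.3.2.2. Scheduled 30%. No special measure applies. → 30%.
Sum: 13% + 21% + 30% = 64%.

64%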